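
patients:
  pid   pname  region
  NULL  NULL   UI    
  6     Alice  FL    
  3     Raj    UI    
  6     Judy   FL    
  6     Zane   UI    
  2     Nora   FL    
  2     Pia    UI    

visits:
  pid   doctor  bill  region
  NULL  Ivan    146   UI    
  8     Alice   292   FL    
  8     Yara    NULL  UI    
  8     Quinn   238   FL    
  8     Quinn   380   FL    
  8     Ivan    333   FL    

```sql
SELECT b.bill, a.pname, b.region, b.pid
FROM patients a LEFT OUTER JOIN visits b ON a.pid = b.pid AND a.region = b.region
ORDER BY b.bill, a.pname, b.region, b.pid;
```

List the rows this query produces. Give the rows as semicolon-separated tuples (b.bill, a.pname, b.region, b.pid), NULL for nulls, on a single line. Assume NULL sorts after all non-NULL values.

(NULL, Alice, NULL, NULL); (NULL, Judy, NULL, NULL); (NULL, Nora, NULL, NULL); (NULL, Pia, NULL, NULL); (NULL, Raj, NULL, NULL); (NULL, Zane, NULL, NULL); (NULL, NULL, NULL, NULL)

LEFT JOIN keeps every row from `patients`; unmatched rows get NULL for `visits`'s columns.
Matching on a.pid = b.pid AND a.region = b.region. A NULL in a compared column never satisfies the condition.
- a[0] pid=NULL, region=UI → no match; kept with NULLs on the b side.
- a[1] pid=6, region=FL → no match; kept with NULLs on the b side.
- a[2] pid=3, region=UI → no match; kept with NULLs on the b side.
- a[3] pid=6, region=FL → no match; kept with NULLs on the b side.
- a[4] pid=6, region=UI → no match; kept with NULLs on the b side.
- a[5] pid=2, region=FL → no match; kept with NULLs on the b side.
- a[6] pid=2, region=UI → no match; kept with NULLs on the b side.
After projecting and ordering:
b.bill | a.pname | b.region | b.pid
NULL | Alice | NULL | NULL
NULL | Judy | NULL | NULL
NULL | Nora | NULL | NULL
NULL | Pia | NULL | NULL
NULL | Raj | NULL | NULL
NULL | Zane | NULL | NULL
NULL | NULL | NULL | NULL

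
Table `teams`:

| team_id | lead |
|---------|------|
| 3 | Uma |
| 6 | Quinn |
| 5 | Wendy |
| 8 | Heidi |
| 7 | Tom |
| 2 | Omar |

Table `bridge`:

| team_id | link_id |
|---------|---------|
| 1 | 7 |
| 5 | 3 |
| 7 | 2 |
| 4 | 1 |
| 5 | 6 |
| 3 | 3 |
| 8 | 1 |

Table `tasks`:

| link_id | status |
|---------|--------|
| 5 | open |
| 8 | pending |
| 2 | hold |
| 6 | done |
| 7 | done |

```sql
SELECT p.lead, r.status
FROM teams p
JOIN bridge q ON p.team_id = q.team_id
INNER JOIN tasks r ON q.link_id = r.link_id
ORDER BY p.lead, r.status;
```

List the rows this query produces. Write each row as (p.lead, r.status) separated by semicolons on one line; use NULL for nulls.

(Tom, hold); (Wendy, done)

Evaluate left to right. First `teams p INNER JOIN bridge q` on team_id: 5 row(s).
Then INNER JOIN `tasks r` on link_id: keep only rows whose q.link_id appears in r.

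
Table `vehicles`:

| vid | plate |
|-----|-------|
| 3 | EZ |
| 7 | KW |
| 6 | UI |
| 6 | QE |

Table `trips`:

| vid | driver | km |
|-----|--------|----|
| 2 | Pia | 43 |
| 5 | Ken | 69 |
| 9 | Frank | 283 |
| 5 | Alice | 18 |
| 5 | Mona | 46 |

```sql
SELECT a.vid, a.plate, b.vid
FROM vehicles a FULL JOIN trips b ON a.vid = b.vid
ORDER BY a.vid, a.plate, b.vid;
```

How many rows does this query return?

9

FULL OUTER JOIN keeps every row from both sides; unmatched rows get NULL for the other side's columns.
Matching on a.vid = b.vid.
- a row (vid=3): no match → kept, b columns NULL.
- a row (vid=7): no match → kept, b columns NULL.
- a row (vid=6): no match → kept, b columns NULL.
- a row (vid=6): no match → kept, b columns NULL.
- 5 b row(s) had no a match → kept, a columns NULL.
Total: 0 matched + 9 padded = 9 rows.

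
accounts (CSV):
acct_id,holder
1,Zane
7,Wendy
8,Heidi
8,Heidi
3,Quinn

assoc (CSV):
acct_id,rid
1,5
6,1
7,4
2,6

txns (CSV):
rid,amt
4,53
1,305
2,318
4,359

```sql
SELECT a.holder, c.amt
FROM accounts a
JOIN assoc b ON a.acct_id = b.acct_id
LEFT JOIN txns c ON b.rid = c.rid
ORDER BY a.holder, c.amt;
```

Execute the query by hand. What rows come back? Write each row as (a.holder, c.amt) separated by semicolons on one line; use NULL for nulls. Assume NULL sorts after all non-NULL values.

(Wendy, 53); (Wendy, 359); (Zane, NULL)

Joins associate left-to-right: accounts INNER JOIN assoc on acct_id gives 2 intermediate row(s).
Then LEFT JOIN `txns c` on rid: each of those 2 rows is kept; rows whose b.rid has no match in c get NULL for c's columns.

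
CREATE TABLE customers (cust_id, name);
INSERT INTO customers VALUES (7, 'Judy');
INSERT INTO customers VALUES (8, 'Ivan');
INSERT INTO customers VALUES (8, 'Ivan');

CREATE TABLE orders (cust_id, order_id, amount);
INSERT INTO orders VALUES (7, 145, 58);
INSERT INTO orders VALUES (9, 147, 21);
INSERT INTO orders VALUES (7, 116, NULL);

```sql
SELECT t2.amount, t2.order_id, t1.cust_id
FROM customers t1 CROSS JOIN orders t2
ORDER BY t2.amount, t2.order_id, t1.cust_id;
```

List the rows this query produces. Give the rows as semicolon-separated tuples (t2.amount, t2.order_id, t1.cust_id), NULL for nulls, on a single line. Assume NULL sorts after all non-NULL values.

CROSS JOIN pairs every row of `customers` with every row of `orders`: 3 × 3 = 9 rows.
After projecting and ordering:
t2.amount | t2.order_id | t1.cust_id
21 | 147 | 7
21 | 147 | 8
21 | 147 | 8
58 | 145 | 7
58 | 145 | 8
58 | 145 | 8
NULL | 116 | 7
NULL | 116 | 8
NULL | 116 | 8

(21, 147, 7); (21, 147, 8); (21, 147, 8); (58, 145, 7); (58, 145, 8); (58, 145, 8); (NULL, 116, 7); (NULL, 116, 8); (NULL, 116, 8)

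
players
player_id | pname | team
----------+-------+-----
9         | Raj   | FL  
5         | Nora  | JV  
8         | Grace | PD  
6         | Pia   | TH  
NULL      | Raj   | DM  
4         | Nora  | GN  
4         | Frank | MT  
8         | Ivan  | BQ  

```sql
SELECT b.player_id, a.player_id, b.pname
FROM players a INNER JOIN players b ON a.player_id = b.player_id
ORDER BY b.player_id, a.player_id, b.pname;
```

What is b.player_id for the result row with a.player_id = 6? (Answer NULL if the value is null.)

6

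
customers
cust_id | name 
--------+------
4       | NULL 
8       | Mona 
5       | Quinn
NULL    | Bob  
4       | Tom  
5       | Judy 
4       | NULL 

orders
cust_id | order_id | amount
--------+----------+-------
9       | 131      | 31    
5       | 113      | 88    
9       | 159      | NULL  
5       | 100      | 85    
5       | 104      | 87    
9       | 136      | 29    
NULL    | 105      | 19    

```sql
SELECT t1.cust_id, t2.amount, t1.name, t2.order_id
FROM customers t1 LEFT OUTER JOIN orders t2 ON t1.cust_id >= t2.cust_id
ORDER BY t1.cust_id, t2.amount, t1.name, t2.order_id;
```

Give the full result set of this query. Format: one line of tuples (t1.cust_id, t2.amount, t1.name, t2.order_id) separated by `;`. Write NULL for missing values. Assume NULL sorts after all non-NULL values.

(4, NULL, Tom, NULL); (4, NULL, NULL, NULL); (4, NULL, NULL, NULL); (5, 85, Judy, 100); (5, 85, Quinn, 100); (5, 87, Judy, 104); (5, 87, Quinn, 104); (5, 88, Judy, 113); (5, 88, Quinn, 113); (8, 85, Mona, 100); (8, 87, Mona, 104); (8, 88, Mona, 113); (NULL, NULL, Bob, NULL)

LEFT JOIN keeps every row from `customers`; unmatched rows get NULL for `orders`'s columns.
Matching on t1.cust_id >= t2.cust_id. A NULL in a compared column never satisfies the condition.
Matched pairs: 9; unmatched t1 rows kept: 4.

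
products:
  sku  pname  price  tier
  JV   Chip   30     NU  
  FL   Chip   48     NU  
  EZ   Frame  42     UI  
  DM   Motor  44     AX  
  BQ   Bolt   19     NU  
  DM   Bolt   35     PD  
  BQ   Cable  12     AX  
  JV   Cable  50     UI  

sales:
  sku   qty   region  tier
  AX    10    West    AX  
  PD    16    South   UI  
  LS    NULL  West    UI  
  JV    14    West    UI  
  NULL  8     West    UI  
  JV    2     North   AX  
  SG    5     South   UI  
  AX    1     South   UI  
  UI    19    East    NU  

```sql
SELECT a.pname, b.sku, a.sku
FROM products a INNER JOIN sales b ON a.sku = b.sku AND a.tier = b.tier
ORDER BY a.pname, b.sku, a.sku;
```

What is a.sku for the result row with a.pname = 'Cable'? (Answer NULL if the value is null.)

JV

INNER JOIN keeps only pairs where the ON condition holds.
Matching on a.sku = b.sku AND a.tier = b.tier. A NULL in a compared column never satisfies the condition.
- a[0] sku=JV, tier=NU → no match; dropped.
- a[1] sku=FL, tier=NU → no match; dropped.
- a[2] sku=EZ, tier=UI → no match; dropped.
- a[3] sku=DM, tier=AX → no match; dropped.
- a[4] sku=BQ, tier=NU → no match; dropped.
- a[5] sku=DM, tier=PD → no match; dropped.
- a[6] sku=BQ, tier=AX → no match; dropped.
- a[7] sku=JV, tier=UI → 1 match(es) in b → 1 row(s).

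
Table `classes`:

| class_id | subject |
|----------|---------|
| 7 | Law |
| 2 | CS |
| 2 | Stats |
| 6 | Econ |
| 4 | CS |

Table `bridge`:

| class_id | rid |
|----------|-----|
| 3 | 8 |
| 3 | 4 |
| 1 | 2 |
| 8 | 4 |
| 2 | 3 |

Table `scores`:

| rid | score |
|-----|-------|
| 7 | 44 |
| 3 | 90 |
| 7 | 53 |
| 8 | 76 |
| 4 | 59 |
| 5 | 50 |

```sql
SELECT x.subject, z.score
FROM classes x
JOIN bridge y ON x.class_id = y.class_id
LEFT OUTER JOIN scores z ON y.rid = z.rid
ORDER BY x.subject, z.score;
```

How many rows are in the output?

2

Joins associate left-to-right: classes INNER JOIN bridge on class_id gives 2 intermediate row(s).
Then LEFT JOIN `scores z` on rid: each of those 2 rows is kept; rows whose y.rid has no match in z get NULL for z's columns.
Result: 2 row(s).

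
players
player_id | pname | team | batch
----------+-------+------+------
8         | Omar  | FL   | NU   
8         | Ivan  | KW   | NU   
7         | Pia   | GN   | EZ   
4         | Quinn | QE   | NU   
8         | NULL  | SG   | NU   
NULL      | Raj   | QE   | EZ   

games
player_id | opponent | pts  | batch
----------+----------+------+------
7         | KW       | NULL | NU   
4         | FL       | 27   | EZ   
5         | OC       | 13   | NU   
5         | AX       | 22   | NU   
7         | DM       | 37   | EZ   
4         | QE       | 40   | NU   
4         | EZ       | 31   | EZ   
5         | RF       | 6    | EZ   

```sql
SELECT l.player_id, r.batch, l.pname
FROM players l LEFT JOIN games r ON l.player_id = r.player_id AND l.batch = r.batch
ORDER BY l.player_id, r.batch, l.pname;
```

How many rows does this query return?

LEFT JOIN keeps every row from `players`; unmatched rows get NULL for `games`'s columns.
Matching on l.player_id = r.player_id AND l.batch = r.batch. A NULL in a compared column never satisfies the condition.
- l (player_id=8, batch=NU) has no partner → padded with NULL.
- l (player_id=8, batch=NU) has no partner → padded with NULL.
- l (player_id=7, batch=EZ) pairs with 1 row(s) of r.
- l (player_id=4, batch=NU) pairs with 1 row(s) of r.
- l (player_id=8, batch=NU) has no partner → padded with NULL.
- l (player_id=NULL, batch=EZ) has no partner → padded with NULL.
Total: 2 matched + 4 padded = 6 rows.

6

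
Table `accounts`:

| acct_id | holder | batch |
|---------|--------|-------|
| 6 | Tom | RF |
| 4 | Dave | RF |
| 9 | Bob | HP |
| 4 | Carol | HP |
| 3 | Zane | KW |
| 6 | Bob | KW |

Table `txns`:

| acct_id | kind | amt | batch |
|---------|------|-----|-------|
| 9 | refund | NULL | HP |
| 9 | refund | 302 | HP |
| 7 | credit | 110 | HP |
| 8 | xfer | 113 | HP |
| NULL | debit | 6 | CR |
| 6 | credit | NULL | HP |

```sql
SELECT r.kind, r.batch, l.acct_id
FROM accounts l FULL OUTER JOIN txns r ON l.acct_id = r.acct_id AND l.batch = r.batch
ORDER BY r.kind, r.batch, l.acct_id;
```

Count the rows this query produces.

11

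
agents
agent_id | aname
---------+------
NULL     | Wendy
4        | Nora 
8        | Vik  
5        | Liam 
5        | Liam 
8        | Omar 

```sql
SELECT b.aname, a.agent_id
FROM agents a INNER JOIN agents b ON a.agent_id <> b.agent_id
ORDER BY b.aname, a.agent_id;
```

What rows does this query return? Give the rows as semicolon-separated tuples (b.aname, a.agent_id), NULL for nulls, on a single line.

INNER JOIN keeps only pairs where the ON condition holds.
Matching on a.agent_id <> b.agent_id. A NULL in a compared column never satisfies the condition.
- a[0] agent_id=NULL → no match; dropped.
- a[1] agent_id=4 → 4 match(es) in b → 4 row(s).
- a[2] agent_id=8 → 3 match(es) in b → 3 row(s).
- a[3] agent_id=5 → 3 match(es) in b → 3 row(s).
- a[4] agent_id=5 → 3 match(es) in b → 3 row(s).
- a[5] agent_id=8 → 3 match(es) in b → 3 row(s).

(Liam, 4); (Liam, 4); (Liam, 8); (Liam, 8); (Liam, 8); (Liam, 8); (Nora, 5); (Nora, 5); (Nora, 8); (Nora, 8); (Omar, 4); (Omar, 5); (Omar, 5); (Vik, 4); (Vik, 5); (Vik, 5)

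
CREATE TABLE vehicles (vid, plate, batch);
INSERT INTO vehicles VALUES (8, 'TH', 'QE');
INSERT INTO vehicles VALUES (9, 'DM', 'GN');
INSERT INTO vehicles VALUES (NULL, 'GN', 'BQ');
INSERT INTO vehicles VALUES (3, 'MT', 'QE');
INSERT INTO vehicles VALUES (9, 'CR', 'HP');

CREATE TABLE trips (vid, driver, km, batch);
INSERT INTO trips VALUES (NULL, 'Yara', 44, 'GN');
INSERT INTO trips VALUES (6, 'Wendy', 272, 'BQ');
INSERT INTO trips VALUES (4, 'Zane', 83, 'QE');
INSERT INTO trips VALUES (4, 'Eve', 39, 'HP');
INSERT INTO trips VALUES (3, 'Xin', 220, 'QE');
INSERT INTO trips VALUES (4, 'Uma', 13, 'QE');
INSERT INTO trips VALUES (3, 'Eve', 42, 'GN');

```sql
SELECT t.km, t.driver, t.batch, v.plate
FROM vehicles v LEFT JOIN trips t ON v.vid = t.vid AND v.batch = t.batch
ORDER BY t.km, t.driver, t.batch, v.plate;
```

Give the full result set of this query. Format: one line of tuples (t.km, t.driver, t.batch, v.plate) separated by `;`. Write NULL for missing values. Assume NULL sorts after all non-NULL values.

LEFT JOIN keeps every row from `vehicles`; unmatched rows get NULL for `trips`'s columns.
Matching on v.vid = t.vid AND v.batch = t.batch. A NULL in a compared column never satisfies the condition.
- v (vid=8, batch=QE) has no partner → padded with NULL.
- v (vid=9, batch=GN) has no partner → padded with NULL.
- v (vid=NULL, batch=BQ) has no partner → padded with NULL.
- v (vid=3, batch=QE) pairs with 1 row(s) of t.
- v (vid=9, batch=HP) has no partner → padded with NULL.
After projecting and ordering:
t.km | t.driver | t.batch | v.plate
220 | Xin | QE | MT
NULL | NULL | NULL | CR
NULL | NULL | NULL | DM
NULL | NULL | NULL | GN
NULL | NULL | NULL | TH

(220, Xin, QE, MT); (NULL, NULL, NULL, CR); (NULL, NULL, NULL, DM); (NULL, NULL, NULL, GN); (NULL, NULL, NULL, TH)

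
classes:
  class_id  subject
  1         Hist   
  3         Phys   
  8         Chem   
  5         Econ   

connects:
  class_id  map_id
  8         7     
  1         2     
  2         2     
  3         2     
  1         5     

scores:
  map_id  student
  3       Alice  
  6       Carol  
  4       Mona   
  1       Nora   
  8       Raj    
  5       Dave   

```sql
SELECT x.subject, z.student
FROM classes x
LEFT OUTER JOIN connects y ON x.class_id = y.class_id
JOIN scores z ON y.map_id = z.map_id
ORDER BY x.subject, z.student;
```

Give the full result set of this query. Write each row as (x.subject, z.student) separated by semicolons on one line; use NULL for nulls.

(Hist, Dave)

Joins associate left-to-right: classes LEFT JOIN connects on class_id gives 5 intermediate row(s).
Then INNER JOIN `scores z` on map_id: keep only rows whose y.map_id appears in z.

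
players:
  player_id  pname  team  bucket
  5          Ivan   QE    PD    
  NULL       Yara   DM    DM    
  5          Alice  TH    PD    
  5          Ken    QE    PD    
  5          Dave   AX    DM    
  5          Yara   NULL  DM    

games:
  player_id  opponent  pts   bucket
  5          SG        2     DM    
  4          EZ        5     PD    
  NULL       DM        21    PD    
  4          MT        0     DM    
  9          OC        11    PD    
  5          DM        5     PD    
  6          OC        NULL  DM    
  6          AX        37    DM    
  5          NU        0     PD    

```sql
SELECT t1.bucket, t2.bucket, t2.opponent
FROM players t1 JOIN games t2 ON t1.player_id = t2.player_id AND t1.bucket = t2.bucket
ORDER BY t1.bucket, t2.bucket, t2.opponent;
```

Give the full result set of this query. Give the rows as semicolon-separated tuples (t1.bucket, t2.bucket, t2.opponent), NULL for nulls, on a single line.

INNER JOIN keeps only pairs where the ON condition holds.
Matching on t1.player_id = t2.player_id AND t1.bucket = t2.bucket. A NULL in a compared column never satisfies the condition.
- t1[0] player_id=5, bucket=PD → 2 match(es) in t2 → 2 row(s).
- t1[1] player_id=NULL, bucket=DM → no match; dropped.
- t1[2] player_id=5, bucket=PD → 2 match(es) in t2 → 2 row(s).
- t1[3] player_id=5, bucket=PD → 2 match(es) in t2 → 2 row(s).
- t1[4] player_id=5, bucket=DM → 1 match(es) in t2 → 1 row(s).
- t1[5] player_id=5, bucket=DM → 1 match(es) in t2 → 1 row(s).
After projecting and ordering:
t1.bucket | t2.bucket | t2.opponent
DM | DM | SG
DM | DM | SG
PD | PD | DM
PD | PD | DM
PD | PD | DM
PD | PD | NU
PD | PD | NU
PD | PD | NU

(DM, DM, SG); (DM, DM, SG); (PD, PD, DM); (PD, PD, DM); (PD, PD, DM); (PD, PD, NU); (PD, PD, NU); (PD, PD, NU)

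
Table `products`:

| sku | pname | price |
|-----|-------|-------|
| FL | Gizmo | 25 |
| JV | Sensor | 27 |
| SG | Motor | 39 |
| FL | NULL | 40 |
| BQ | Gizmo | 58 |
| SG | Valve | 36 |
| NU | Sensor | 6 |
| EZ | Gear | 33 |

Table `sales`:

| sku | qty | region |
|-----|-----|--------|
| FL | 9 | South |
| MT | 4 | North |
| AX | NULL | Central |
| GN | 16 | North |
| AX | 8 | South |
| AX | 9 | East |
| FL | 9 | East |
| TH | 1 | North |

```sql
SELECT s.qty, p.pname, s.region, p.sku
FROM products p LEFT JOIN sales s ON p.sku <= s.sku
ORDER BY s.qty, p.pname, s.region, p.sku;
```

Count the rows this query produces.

25

LEFT JOIN keeps every row from `products`; unmatched rows get NULL for `sales`'s columns.
Matching on p.sku <= s.sku.
Matched pairs: 25; unmatched p rows kept: 0.
Total: 25 rows.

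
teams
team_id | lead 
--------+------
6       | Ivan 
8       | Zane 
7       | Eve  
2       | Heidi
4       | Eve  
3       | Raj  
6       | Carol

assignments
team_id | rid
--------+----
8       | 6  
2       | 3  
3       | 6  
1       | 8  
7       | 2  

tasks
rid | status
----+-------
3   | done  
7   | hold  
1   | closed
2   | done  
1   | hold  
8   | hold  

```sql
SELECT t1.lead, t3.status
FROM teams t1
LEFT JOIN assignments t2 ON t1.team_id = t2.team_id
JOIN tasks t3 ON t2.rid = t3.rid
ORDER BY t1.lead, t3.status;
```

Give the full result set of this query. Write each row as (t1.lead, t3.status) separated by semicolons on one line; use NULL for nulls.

Evaluate left to right. First `teams t1 LEFT JOIN assignments t2` on team_id: 7 row(s).
Then INNER JOIN `tasks t3` on rid: keep only rows whose t2.rid appears in t3.

(Eve, done); (Heidi, done)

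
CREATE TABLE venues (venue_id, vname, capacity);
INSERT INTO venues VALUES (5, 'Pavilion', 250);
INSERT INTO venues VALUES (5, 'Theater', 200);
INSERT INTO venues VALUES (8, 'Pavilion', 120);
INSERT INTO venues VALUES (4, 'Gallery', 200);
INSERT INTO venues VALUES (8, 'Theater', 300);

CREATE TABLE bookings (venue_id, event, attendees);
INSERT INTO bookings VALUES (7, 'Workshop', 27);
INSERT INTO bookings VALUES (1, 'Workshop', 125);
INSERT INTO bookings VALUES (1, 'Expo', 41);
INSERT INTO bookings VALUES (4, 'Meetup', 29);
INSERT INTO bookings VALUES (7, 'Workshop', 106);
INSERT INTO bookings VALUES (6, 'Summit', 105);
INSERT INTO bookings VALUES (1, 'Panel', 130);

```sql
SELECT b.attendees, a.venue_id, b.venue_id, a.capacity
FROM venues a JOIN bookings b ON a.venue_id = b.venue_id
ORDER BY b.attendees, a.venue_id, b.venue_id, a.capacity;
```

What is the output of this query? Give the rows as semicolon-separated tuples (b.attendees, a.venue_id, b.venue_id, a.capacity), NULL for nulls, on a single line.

(29, 4, 4, 200)

INNER JOIN keeps only pairs where the ON condition holds.
Matching on a.venue_id = b.venue_id.
Matched pairs: 1.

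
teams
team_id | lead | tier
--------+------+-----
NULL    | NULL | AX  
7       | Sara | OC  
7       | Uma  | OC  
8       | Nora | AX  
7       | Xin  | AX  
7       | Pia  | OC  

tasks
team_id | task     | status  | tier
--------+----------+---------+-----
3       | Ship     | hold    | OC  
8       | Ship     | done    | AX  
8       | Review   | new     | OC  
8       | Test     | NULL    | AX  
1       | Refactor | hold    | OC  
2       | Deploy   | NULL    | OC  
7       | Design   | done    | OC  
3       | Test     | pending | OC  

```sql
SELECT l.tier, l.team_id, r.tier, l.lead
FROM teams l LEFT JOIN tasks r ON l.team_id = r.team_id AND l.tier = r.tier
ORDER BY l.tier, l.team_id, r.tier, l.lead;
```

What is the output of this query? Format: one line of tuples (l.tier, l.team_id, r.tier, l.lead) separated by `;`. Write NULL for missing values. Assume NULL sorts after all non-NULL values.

LEFT JOIN keeps every row from `teams`; unmatched rows get NULL for `tasks`'s columns.
Matching on l.team_id = r.team_id AND l.tier = r.tier. A NULL in a compared column never satisfies the condition.
- l row (team_id=NULL, tier=AX): no match → kept, r columns NULL.
- l row (team_id=7, tier=OC): matches 1 r row(s) → 1 output row(s).
- l row (team_id=7, tier=OC): matches 1 r row(s) → 1 output row(s).
- l row (team_id=8, tier=AX): matches 2 r row(s) → 2 output row(s).
- l row (team_id=7, tier=AX): no match → kept, r columns NULL.
- l row (team_id=7, tier=OC): matches 1 r row(s) → 1 output row(s).
After projecting and ordering:
l.tier | l.team_id | r.tier | l.lead
AX | 7 | NULL | Xin
AX | 8 | AX | Nora
AX | 8 | AX | Nora
AX | NULL | NULL | NULL
OC | 7 | OC | Pia
OC | 7 | OC | Sara
OC | 7 | OC | Uma

(AX, 7, NULL, Xin); (AX, 8, AX, Nora); (AX, 8, AX, Nora); (AX, NULL, NULL, NULL); (OC, 7, OC, Pia); (OC, 7, OC, Sara); (OC, 7, OC, Uma)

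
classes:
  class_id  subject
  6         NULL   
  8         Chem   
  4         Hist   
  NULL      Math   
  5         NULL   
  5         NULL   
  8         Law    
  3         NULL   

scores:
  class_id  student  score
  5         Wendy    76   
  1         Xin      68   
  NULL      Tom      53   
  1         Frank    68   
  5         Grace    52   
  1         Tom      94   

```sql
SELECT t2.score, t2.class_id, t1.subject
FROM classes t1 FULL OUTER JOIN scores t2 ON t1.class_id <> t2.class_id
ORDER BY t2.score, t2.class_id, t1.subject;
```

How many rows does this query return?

FULL OUTER JOIN keeps every row from both sides; unmatched rows get NULL for the other side's columns.
Matching on t1.class_id <> t2.class_id. A NULL in a compared column never satisfies the condition.
Matched pairs: 31; unmatched t1 rows kept: 1; unmatched t2 rows kept: 1.
Total: 31 matched + 2 padded = 33 rows.

33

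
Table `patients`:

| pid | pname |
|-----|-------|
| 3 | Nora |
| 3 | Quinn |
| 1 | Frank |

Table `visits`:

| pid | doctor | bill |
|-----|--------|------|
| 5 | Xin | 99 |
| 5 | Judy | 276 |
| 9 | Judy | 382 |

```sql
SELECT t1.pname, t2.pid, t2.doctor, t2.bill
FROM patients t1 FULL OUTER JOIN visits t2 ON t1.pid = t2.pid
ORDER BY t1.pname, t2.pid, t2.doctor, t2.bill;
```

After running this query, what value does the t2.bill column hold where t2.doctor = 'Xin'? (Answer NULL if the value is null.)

99

FULL OUTER JOIN keeps every row from both sides; unmatched rows get NULL for the other side's columns.
Matching on t1.pid = t2.pid.
- t1[0] pid=3 → no match; kept with NULLs on the t2 side.
- t1[1] pid=3 → no match; kept with NULLs on the t2 side.
- t1[2] pid=1 → no match; kept with NULLs on the t2 side.
- 3 row(s) from t2 found no t1 partner → padded with NULL.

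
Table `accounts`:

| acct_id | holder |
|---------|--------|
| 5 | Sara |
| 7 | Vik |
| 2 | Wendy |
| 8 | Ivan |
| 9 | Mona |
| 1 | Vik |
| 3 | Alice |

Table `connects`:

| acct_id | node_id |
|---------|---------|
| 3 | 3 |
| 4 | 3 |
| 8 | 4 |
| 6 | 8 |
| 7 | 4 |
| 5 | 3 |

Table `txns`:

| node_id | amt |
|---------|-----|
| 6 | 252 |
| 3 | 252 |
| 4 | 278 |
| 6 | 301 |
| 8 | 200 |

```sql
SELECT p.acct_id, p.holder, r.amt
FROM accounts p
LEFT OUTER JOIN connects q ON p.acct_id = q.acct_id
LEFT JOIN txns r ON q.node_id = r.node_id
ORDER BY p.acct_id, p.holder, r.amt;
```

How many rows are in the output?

7

Step 1 — p LEFT JOIN q on acct_id → 7 row(s).
Then LEFT JOIN `txns r` on node_id: each of those 7 rows is kept; rows whose q.node_id has no match in r get NULL for r's columns.
Result: 7 row(s).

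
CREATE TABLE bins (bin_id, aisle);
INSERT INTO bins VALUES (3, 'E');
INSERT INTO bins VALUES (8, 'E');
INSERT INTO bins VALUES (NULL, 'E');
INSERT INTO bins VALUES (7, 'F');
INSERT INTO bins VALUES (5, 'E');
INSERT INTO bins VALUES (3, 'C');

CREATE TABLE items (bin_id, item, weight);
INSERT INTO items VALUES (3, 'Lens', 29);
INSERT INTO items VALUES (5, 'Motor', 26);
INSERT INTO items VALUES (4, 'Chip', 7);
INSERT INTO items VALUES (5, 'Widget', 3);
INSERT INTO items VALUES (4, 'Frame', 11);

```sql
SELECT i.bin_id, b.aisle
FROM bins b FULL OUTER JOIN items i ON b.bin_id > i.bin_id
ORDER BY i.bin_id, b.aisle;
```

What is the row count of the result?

FULL OUTER JOIN keeps every row from both sides; unmatched rows get NULL for the other side's columns.
Matching on b.bin_id > i.bin_id. A NULL in a compared column never satisfies the condition.
- b row (bin_id=3): no match → kept, i columns NULL.
- b row (bin_id=8): matches 5 i row(s) → 5 output row(s).
- b row (bin_id=NULL): no match → kept, i columns NULL.
- b row (bin_id=7): matches 5 i row(s) → 5 output row(s).
- b row (bin_id=5): matches 3 i row(s) → 3 output row(s).
- b row (bin_id=3): no match → kept, i columns NULL.
Total: 13 matched + 3 padded = 16 rows.

16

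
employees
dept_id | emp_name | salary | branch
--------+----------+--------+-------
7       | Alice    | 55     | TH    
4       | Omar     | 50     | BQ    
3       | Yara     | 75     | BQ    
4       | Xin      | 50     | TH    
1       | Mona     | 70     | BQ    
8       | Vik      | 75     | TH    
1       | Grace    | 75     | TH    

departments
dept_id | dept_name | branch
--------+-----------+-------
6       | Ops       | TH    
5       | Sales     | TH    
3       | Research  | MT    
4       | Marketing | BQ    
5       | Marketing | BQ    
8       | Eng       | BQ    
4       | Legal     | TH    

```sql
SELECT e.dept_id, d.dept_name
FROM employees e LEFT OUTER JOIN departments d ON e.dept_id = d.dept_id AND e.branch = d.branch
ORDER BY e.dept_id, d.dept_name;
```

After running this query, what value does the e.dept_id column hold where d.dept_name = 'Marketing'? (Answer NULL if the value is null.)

LEFT JOIN keeps every row from `employees`; unmatched rows get NULL for `departments`'s columns.
Matching on e.dept_id = d.dept_id AND e.branch = d.branch.
- e row (dept_id=7, branch=TH): no match → kept, d columns NULL.
- e row (dept_id=4, branch=BQ): matches 1 d row(s) → 1 output row(s).
- e row (dept_id=3, branch=BQ): no match → kept, d columns NULL.
- e row (dept_id=4, branch=TH): matches 1 d row(s) → 1 output row(s).
- e row (dept_id=1, branch=BQ): no match → kept, d columns NULL.
- e row (dept_id=8, branch=TH): no match → kept, d columns NULL.
- e row (dept_id=1, branch=TH): no match → kept, d columns NULL.

4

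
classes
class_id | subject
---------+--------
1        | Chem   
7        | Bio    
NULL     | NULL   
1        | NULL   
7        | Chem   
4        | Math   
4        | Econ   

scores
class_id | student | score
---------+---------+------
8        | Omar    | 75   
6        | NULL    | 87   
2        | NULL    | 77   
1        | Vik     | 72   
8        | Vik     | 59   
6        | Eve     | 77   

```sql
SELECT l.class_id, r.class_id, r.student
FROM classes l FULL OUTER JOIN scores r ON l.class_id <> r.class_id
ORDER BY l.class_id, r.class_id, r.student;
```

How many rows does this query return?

FULL OUTER JOIN keeps every row from both sides; unmatched rows get NULL for the other side's columns.
Matching on l.class_id <> r.class_id. A NULL in a compared column never satisfies the condition.
- l row (class_id=1): matches 5 r row(s) → 5 output row(s).
- l row (class_id=7): matches 6 r row(s) → 6 output row(s).
- l row (class_id=NULL): no match → kept, r columns NULL.
- l row (class_id=1): matches 5 r row(s) → 5 output row(s).
- l row (class_id=7): matches 6 r row(s) → 6 output row(s).
- l row (class_id=4): matches 6 r row(s) → 6 output row(s).
- l row (class_id=4): matches 6 r row(s) → 6 output row(s).
Total: 34 matched + 1 padded = 35 rows.

35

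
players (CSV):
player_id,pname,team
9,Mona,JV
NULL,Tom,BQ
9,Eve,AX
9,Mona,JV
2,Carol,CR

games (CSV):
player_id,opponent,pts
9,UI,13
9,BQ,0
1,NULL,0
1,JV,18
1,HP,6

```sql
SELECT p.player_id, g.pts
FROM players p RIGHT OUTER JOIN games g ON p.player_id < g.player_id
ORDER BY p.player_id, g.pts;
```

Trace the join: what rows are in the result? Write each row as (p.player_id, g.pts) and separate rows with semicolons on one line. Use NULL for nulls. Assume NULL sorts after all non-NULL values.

(2, 0); (2, 13); (NULL, 0); (NULL, 6); (NULL, 18)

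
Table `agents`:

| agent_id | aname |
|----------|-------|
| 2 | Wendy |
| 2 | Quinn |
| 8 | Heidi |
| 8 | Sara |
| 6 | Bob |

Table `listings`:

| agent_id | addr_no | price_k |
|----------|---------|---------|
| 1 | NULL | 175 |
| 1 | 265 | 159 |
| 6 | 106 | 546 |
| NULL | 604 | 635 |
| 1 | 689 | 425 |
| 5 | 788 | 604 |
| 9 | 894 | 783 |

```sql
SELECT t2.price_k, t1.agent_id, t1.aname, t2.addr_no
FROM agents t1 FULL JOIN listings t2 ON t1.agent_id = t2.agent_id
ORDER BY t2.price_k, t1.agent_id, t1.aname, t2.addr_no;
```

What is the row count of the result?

FULL OUTER JOIN keeps every row from both sides; unmatched rows get NULL for the other side's columns.
Matching on t1.agent_id = t2.agent_id. A NULL in a compared column never satisfies the condition.
Matched pairs: 1; unmatched t1 rows kept: 4; unmatched t2 rows kept: 6.
Total: 1 matched + 10 padded = 11 rows.

11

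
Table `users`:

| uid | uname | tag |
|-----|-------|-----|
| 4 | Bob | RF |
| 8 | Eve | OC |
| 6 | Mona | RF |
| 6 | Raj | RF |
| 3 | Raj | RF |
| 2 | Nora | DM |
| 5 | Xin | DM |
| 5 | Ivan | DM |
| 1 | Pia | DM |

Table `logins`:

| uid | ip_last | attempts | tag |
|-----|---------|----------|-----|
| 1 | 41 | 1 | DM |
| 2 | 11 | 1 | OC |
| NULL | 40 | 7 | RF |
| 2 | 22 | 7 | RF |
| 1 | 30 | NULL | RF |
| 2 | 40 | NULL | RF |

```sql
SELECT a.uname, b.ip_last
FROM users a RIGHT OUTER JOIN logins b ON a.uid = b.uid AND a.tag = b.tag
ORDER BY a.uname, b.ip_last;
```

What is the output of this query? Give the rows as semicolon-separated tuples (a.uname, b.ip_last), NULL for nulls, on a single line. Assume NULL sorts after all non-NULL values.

RIGHT JOIN keeps every row from `logins`; unmatched rows get NULL for `users`'s columns.
Matching on a.uid = b.uid AND a.tag = b.tag. A NULL in a compared column never satisfies the condition.
Matched pairs: 1; unmatched b rows kept: 5.

(Pia, 41); (NULL, 11); (NULL, 22); (NULL, 30); (NULL, 40); (NULL, 40)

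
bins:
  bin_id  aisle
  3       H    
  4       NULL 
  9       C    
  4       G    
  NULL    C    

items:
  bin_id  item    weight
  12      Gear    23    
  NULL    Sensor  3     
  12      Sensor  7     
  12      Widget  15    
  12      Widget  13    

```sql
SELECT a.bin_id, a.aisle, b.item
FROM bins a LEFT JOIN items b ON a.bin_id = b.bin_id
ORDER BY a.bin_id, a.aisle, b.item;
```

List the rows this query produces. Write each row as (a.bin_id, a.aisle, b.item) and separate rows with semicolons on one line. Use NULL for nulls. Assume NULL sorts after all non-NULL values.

(3, H, NULL); (4, G, NULL); (4, NULL, NULL); (9, C, NULL); (NULL, C, NULL)

LEFT JOIN keeps every row from `bins`; unmatched rows get NULL for `items`'s columns.
Matching on a.bin_id = b.bin_id. A NULL in a compared column never satisfies the condition.
- a row (bin_id=3): no match → kept, b columns NULL.
- a row (bin_id=4): no match → kept, b columns NULL.
- a row (bin_id=9): no match → kept, b columns NULL.
- a row (bin_id=4): no match → kept, b columns NULL.
- a row (bin_id=NULL): no match → kept, b columns NULL.
After projecting and ordering:
a.bin_id | a.aisle | b.item
3 | H | NULL
4 | G | NULL
4 | NULL | NULL
9 | C | NULL
NULL | C | NULL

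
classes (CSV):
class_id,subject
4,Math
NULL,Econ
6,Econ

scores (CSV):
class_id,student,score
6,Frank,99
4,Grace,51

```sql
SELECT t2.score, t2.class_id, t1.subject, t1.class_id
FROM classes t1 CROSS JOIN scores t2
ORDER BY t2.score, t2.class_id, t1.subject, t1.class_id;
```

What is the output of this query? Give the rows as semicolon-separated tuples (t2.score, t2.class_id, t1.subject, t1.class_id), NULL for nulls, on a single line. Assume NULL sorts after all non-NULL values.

(51, 4, Econ, 6); (51, 4, Econ, NULL); (51, 4, Math, 4); (99, 6, Econ, 6); (99, 6, Econ, NULL); (99, 6, Math, 4)

CROSS JOIN pairs every row of `classes` with every row of `scores`: 3 × 2 = 6 rows.
After projecting and ordering:
t2.score | t2.class_id | t1.subject | t1.class_id
51 | 4 | Econ | 6
51 | 4 | Econ | NULL
51 | 4 | Math | 4
99 | 6 | Econ | 6
99 | 6 | Econ | NULL
99 | 6 | Math | 4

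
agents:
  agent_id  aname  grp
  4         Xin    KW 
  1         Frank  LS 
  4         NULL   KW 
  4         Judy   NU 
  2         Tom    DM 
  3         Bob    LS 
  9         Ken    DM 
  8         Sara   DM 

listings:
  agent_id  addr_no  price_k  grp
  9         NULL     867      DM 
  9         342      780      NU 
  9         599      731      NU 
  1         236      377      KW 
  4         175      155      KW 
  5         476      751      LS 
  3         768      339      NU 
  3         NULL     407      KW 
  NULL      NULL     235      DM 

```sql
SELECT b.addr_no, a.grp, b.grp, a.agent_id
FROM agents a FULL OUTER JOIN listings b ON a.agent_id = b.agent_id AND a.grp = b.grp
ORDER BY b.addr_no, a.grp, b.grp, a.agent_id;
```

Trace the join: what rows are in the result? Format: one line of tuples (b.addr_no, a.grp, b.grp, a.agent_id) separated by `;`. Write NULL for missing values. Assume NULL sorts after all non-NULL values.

FULL OUTER JOIN keeps every row from both sides; unmatched rows get NULL for the other side's columns.
Matching on a.agent_id = b.agent_id AND a.grp = b.grp. A NULL in a compared column never satisfies the condition.
Matched pairs: 3; unmatched a rows kept: 5; unmatched b rows kept: 7.

(175, KW, KW, 4); (175, KW, KW, 4); (236, NULL, KW, NULL); (342, NULL, NU, NULL); (476, NULL, LS, NULL); (599, NULL, NU, NULL); (768, NULL, NU, NULL); (NULL, DM, DM, 9); (NULL, DM, NULL, 2); (NULL, DM, NULL, 8); (NULL, LS, NULL, 1); (NULL, LS, NULL, 3); (NULL, NU, NULL, 4); (NULL, NULL, DM, NULL); (NULL, NULL, KW, NULL)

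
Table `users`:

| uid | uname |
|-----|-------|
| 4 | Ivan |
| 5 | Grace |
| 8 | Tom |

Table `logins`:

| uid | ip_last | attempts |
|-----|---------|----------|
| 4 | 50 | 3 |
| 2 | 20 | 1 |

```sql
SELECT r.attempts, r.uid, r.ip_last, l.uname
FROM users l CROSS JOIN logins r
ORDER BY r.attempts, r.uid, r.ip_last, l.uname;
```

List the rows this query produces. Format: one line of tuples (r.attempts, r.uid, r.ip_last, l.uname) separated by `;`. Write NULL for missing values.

(1, 2, 20, Grace); (1, 2, 20, Ivan); (1, 2, 20, Tom); (3, 4, 50, Grace); (3, 4, 50, Ivan); (3, 4, 50, Tom)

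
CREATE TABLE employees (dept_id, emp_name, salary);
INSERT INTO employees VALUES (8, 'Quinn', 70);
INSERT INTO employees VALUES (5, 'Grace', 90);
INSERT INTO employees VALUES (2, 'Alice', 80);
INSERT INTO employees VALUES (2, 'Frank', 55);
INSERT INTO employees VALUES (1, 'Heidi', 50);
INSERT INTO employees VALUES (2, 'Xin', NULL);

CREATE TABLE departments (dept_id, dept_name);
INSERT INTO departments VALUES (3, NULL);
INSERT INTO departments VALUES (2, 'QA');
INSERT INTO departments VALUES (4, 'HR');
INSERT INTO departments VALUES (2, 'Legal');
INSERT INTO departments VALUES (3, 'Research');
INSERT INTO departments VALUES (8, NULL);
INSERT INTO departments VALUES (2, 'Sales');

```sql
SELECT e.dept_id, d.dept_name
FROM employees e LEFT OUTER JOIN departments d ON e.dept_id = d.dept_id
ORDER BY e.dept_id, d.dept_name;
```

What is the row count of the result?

LEFT JOIN keeps every row from `employees`; unmatched rows get NULL for `departments`'s columns.
Matching on e.dept_id = d.dept_id.
- dept_id=8: 1 matching d row(s), so 1 row(s) emitted.
- dept_id=5: no d row matches, row kept with d columns NULL.
- dept_id=2: 3 matching d row(s), so 3 row(s) emitted.
- dept_id=2: 3 matching d row(s), so 3 row(s) emitted.
- dept_id=1: no d row matches, row kept with d columns NULL.
- dept_id=2: 3 matching d row(s), so 3 row(s) emitted.
Total: 10 matched + 2 padded = 12 rows.

12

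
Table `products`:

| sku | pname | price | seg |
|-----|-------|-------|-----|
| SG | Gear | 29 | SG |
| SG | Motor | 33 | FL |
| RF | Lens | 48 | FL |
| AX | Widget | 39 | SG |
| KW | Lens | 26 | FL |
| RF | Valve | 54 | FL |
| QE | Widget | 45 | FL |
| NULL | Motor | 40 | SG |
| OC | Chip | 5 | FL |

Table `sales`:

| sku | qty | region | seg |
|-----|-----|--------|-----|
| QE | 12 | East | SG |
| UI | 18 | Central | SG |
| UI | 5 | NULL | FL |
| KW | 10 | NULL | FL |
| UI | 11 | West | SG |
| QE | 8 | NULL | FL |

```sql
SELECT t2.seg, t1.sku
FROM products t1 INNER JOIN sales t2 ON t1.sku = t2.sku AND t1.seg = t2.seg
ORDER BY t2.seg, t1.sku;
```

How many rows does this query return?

2

INNER JOIN keeps only pairs where the ON condition holds.
Matching on t1.sku = t2.sku AND t1.seg = t2.seg. A NULL in a compared column never satisfies the condition.
- sku=SG, seg=SG: no matching t2 row, dropped.
- sku=SG, seg=FL: no matching t2 row, dropped.
- sku=RF, seg=FL: no matching t2 row, dropped.
- sku=AX, seg=SG: no matching t2 row, dropped.
- sku=KW, seg=FL: 1 matching t2 row(s), so 1 row(s) emitted.
- sku=RF, seg=FL: no matching t2 row, dropped.
- sku=QE, seg=FL: 1 matching t2 row(s), so 1 row(s) emitted.
- sku=NULL, seg=SG: no matching t2 row, dropped.
- sku=OC, seg=FL: no matching t2 row, dropped.
Total: 2 rows.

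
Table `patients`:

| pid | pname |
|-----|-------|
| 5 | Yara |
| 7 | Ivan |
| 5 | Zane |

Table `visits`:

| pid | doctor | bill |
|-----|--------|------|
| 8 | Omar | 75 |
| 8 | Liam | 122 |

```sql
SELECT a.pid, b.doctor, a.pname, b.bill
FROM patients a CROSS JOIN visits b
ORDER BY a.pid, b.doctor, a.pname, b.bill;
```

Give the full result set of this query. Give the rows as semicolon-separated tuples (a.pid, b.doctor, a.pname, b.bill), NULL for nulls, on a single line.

(5, Liam, Yara, 122); (5, Liam, Zane, 122); (5, Omar, Yara, 75); (5, Omar, Zane, 75); (7, Liam, Ivan, 122); (7, Omar, Ivan, 75)

CROSS JOIN pairs every row of `patients` with every row of `visits`: 3 × 2 = 6 rows.
After projecting and ordering:
a.pid | b.doctor | a.pname | b.bill
5 | Liam | Yara | 122
5 | Liam | Zane | 122
5 | Omar | Yara | 75
5 | Omar | Zane | 75
7 | Liam | Ivan | 122
7 | Omar | Ivan | 75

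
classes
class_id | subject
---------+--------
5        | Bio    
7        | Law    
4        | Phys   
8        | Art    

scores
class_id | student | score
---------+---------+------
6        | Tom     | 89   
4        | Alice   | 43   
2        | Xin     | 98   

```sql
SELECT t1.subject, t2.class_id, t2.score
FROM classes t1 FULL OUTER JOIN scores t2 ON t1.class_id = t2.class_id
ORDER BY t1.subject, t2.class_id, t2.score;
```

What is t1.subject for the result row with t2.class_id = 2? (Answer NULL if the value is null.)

NULL

FULL OUTER JOIN keeps every row from both sides; unmatched rows get NULL for the other side's columns.
Matching on t1.class_id = t2.class_id.
Matched pairs: 1; unmatched t1 rows kept: 3; unmatched t2 rows kept: 2.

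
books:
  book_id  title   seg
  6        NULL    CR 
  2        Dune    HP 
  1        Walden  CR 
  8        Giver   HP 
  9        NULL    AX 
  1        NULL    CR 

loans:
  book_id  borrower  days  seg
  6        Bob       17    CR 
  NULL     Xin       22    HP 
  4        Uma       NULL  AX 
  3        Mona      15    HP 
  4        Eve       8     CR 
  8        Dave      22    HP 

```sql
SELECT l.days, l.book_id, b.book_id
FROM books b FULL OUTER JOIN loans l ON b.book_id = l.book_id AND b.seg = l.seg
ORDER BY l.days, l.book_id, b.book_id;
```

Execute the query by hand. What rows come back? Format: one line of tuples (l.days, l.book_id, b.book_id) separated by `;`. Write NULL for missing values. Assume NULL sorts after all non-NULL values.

(8, 4, NULL); (15, 3, NULL); (17, 6, 6); (22, 8, 8); (22, NULL, NULL); (NULL, 4, NULL); (NULL, NULL, 1); (NULL, NULL, 1); (NULL, NULL, 2); (NULL, NULL, 9)

FULL OUTER JOIN keeps every row from both sides; unmatched rows get NULL for the other side's columns.
Matching on b.book_id = l.book_id AND b.seg = l.seg. A NULL in a compared column never satisfies the condition.
- b[0] book_id=6, seg=CR → 1 match(es) in l → 1 row(s).
- b[1] book_id=2, seg=HP → no match; kept with NULLs on the l side.
- b[2] book_id=1, seg=CR → no match; kept with NULLs on the l side.
- b[3] book_id=8, seg=HP → 1 match(es) in l → 1 row(s).
- b[4] book_id=9, seg=AX → no match; kept with NULLs on the l side.
- b[5] book_id=1, seg=CR → no match; kept with NULLs on the l side.
- 4 row(s) from l found no b partner → padded with NULL.
After projecting and ordering:
l.days | l.book_id | b.book_id
8 | 4 | NULL
15 | 3 | NULL
17 | 6 | 6
22 | 8 | 8
22 | NULL | NULL
NULL | 4 | NULL
NULL | NULL | 1
NULL | NULL | 1
NULL | NULL | 2
NULL | NULL | 9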